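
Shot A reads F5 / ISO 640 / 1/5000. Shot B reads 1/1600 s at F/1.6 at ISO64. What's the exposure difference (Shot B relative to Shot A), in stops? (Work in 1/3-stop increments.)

1 2/3 stops brighter

Aperture: f/5 → f/4.5 → f/4 → f/3.5 → f/3.2 → f/2.8 → f/2.5 → f/2.2 → f/2 → f/1.8 → f/1.6 — 3 1/3 stops larger aperture (brighter).
Shutter speed: 1/5000 → 1/4000 → 1/3200 → 1/2500 → 1/2000 → 1/1600 — 1 2/3 stops longer (brighter).
ISO: 640 → 500 → 400 → 320 → 250 → 200 → 160 → 125 → 100 → 80 → 64 — 3 1/3 stops lower (darker).
Net: +3 1/3 +1 2/3 −3 1/3 = +1 2/3 stops.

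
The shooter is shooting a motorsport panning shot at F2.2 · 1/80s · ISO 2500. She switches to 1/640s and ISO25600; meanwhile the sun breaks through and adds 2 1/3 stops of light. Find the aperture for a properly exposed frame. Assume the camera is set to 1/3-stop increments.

f/5.6

Scene light: 2 1/3 stops brighter.
Shutter speed: 1/80 → 1/100 → 1/125 → 1/160 → 1/200 → 1/250 → 1/320 → 1/400 → 1/500 → 1/640 — 3 stops shorter (darker).
ISO: 2500 → 3200 → 4000 → 5000 → 6400 → 8000 → 10000 → 12800 → 16000 → 20000 → 25600 — 3 1/3 stops raised (brighter).
Net so far: 2 2/3 stops brighter. Aperture: f/2.2 → f/2.5 → f/2.8 → f/3.2 → f/3.5 → f/4 → f/4.5 → f/5 → f/5.6.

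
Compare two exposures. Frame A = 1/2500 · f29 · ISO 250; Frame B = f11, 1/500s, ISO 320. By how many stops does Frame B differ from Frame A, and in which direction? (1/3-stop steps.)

5 1/3 stops brighter

Aperture: f/29 → f/25 → f/22 → f/20 → f/18 → f/16 → f/14 → f/13 → f/11 — 2 2/3 stops opened up (brighter).
Shutter speed: 1/2500 → 1/2000 → 1/1600 → 1/1250 → 1/1000 → 1/800 → 1/640 → 1/500 — 2 1/3 stops longer (brighter).
ISO: 250 → 320 — 1/3 stop higher (brighter).
Net: +2 2/3 +2 1/3 +1/3 = +5 1/3 stops.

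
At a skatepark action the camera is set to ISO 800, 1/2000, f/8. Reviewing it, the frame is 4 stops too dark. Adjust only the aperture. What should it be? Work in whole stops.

Underexposed by 4 stops → need 4 stops brighter.
Aperture: f/8 → f/5.6 → f/4 → f/2.8 → f/2.

f/2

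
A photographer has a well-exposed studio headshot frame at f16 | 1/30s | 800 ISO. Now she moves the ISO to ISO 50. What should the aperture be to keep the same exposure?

f/4

ISO: 800 → 400 → 200 → 100 → 50 — 4 stops lower (darker).
Need 4 stops brighter from the aperture: f/16 → f/11 → f/8 → f/5.6 → f/4.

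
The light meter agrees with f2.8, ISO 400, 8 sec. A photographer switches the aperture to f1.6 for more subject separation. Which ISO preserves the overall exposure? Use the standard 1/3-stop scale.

ISO 125

Aperture: f/2.8 → f/2.5 → f/2.2 → f/2 → f/1.8 → f/1.6 — 1 2/3 stops wider (brighter).
Need 1 2/3 stops darker from the ISO: 400 → 320 → 250 → 200 → 160 → 125.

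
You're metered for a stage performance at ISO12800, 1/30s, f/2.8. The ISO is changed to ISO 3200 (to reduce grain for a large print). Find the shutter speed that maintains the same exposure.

1/8s

ISO: 12800 → 6400 → 3200 — 2 stops dropped (darker).
Need 2 stops brighter from the shutter speed: 1/30 → 1/15 → 1/8.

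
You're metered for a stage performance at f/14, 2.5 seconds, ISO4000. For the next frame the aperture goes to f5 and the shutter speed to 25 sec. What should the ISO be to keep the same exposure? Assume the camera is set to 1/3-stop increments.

Aperture: f/14 → f/13 → f/11 → f/10 → f/9 → f/8 → f/7.1 → f/6.3 → f/5.6 → f/5 — 3 stops wider (brighter).
Shutter speed: 2.5 → 3.2 → 4 → 5 → 6 → 8 → 10 → 13 → 15 → 20 → 25 — 3 1/3 stops slower (brighter).
Net change so far: 6 1/3 stops brighter. Offset with the ISO: 4000 → 3200 → 2500 → 2000 → 1600 → 1250 → 1000 → 800 → 640 → 500 → 400 → 320 → 250 → 200 → 160 → 125 → 100 → 80 → 64 → 50.

ISO 50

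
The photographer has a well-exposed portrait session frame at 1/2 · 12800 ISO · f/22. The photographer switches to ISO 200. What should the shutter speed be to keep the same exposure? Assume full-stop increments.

30 s

ISO: 12800 → 6400 → 3200 → 1600 → 800 → 400 → 200 — 6 stops dropped (darker).
Need 6 stops brighter from the shutter speed: 1/2 → 1 → 2 → 4 → 8 → 15 → 30.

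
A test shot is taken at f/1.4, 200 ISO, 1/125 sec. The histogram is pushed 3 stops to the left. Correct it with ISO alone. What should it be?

ISO 1600

Underexposed by 3 stops → need 3 stops brighter.
ISO: 200 → 400 → 800 → 1600.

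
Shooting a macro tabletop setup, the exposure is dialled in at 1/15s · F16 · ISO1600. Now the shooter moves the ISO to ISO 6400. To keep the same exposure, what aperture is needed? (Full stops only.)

f/32

ISO: 1600 → 3200 → 6400 — 2 stops higher (brighter).
Need 2 stops darker from the aperture: f/16 → f/22 → f/32.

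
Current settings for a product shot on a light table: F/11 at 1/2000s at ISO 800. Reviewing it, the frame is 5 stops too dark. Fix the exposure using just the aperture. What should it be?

Underexposed by 5 stops → need 5 stops brighter.
Aperture: f/11 → f/8 → f/5.6 → f/4 → f/2.8 → f/2.

f/2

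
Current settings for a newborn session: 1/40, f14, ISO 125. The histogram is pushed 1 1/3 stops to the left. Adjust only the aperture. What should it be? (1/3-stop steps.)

Underexposed by 1 1/3 stops → need 1 1/3 stops brighter.
Aperture: f/14 → f/13 → f/11 → f/10 → f/9.

f/9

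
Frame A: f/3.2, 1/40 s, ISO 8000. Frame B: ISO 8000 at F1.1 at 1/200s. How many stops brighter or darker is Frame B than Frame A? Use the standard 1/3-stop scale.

2/3 stop brighter

Aperture: f/3.2 → f/2.8 → f/2.5 → f/2.2 → f/2 → f/1.8 → f/1.6 → f/1.4 → f/1.2 → f/1.1 — 3 stops wider (brighter).
Shutter speed: 1/40 → 1/50 → 1/60 → 1/80 → 1/100 → 1/125 → 1/160 → 1/200 — 2 1/3 stops shorter (darker).
ISO: unchanged.
Net: +3 −2 1/3 = +2/3 stops.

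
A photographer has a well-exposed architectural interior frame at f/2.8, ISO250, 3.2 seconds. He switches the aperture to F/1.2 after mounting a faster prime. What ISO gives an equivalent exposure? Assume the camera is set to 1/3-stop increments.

ISO 50

Aperture: f/2.8 → f/2.5 → f/2.2 → f/2 → f/1.8 → f/1.6 → f/1.4 → f/1.2 — 2 1/3 stops larger aperture (brighter).
Need 2 1/3 stops darker from the ISO: 250 → 200 → 160 → 125 → 100 → 80 → 64 → 50.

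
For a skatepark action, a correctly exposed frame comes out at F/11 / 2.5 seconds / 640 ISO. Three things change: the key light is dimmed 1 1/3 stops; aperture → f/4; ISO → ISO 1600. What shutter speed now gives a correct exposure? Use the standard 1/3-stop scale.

Scene light: 1 1/3 stops darker.
Aperture: f/11 → f/10 → f/9 → f/8 → f/7.1 → f/6.3 → f/5.6 → f/5 → f/4.5 → f/4 — 3 stops opened up (brighter).
ISO: 640 → 800 → 1000 → 1250 → 1600 — 1 1/3 stops raised (brighter).
Net so far: 3 stops brighter. Shutter speed: 2.5 → 2 → 1.6 → 1.3 → 1 → 0.8 → 0.6 → 0.5 → 0.4 → 0.3.

0.3 s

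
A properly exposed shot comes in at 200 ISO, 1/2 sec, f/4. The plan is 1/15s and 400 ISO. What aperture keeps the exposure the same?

Shutter speed: 1/2 → 1/4 → 1/8 → 1/15 — 3 stops faster (darker).
ISO: 200 → 400 — 1 stop higher (brighter).
Net change so far: 2 stops darker. Offset with the aperture: f/4 → f/2.8 → f/2.

f/2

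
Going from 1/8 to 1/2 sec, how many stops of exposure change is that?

1/8 → 1/4 → 1/2 — count the steps: 2 stops.

2 stops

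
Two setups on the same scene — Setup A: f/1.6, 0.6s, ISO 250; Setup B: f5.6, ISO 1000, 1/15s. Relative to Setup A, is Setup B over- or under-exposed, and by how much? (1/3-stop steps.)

Aperture: f/1.6 → f/1.8 → f/2 → f/2.2 → f/2.5 → f/2.8 → f/3.2 → f/3.5 → f/4 → f/4.5 → f/5 → f/5.6 — 3 2/3 stops smaller aperture (darker).
Shutter speed: 0.6 → 0.5 → 0.4 → 0.3 → 1/4 → 1/5 → 1/6 → 1/8 → 1/10 → 1/13 → 1/15 — 3 1/3 stops faster (darker).
ISO: 250 → 320 → 400 → 500 → 640 → 800 → 1000 — 2 stops higher (brighter).
Net: −3 2/3 −3 1/3 +2 = −5 stops.

5 stops darker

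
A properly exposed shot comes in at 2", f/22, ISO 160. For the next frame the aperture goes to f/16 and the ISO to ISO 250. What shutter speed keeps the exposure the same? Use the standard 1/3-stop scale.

0.6 s

Aperture: f/22 → f/20 → f/18 → f/16 — 1 stop wider (brighter).
ISO: 160 → 200 → 250 — 2/3 stop raised (brighter).
Net change so far: 1 2/3 stops brighter. Offset with the shutter speed: 2 → 1.6 → 1.3 → 1 → 0.8 → 0.6.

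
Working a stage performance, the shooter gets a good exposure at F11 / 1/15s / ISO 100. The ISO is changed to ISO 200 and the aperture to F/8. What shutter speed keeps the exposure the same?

1/60s

ISO: 100 → 200 — 1 stop raised (brighter).
Aperture: f/11 → f/8 — 1 stop larger aperture (brighter).
Net change so far: 2 stops brighter. Offset with the shutter speed: 1/15 → 1/30 → 1/60.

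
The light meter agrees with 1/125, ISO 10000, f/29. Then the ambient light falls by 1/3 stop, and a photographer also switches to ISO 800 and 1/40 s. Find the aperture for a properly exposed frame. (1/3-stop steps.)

Scene light: 1/3 stop darker.
ISO: 10000 → 8000 → 6400 → 5000 → 4000 → 3200 → 2500 → 2000 → 1600 → 1250 → 1000 → 800 — 3 2/3 stops lower (darker).
Shutter speed: 1/125 → 1/100 → 1/80 → 1/60 → 1/50 → 1/40 — 1 2/3 stops longer (brighter).
Net so far: 2 1/3 stops darker. Aperture: f/29 → f/25 → f/22 → f/20 → f/18 → f/16 → f/14 → f/13.

f/13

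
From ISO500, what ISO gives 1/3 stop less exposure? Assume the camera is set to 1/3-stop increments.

ISO: 500 → 400 — 1/3 stop lower (darker).

ISO 400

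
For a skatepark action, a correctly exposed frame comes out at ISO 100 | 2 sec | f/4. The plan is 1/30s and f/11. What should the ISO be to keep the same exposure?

Shutter speed: 2 → 1 → 1/2 → 1/4 → 1/8 → 1/15 → 1/30 — 6 stops shorter (darker).
Aperture: f/4 → f/5.6 → f/8 → f/11 — 3 stops narrower (darker).
Net change so far: 9 stops darker. Offset with the ISO: 100 → 200 → 400 → 800 → 1600 → 3200 → 6400 → 12800 → 25600 → 51200.

ISO 51200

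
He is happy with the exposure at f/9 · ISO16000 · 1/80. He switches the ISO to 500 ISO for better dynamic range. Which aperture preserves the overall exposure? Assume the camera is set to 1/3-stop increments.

ISO: 16000 → 12800 → 10000 → 8000 → 6400 → 5000 → 4000 → 3200 → 2500 → 2000 → 1600 → 1250 → 1000 → 800 → 640 → 500 — 5 stops dropped (darker).
Need 5 stops brighter from the aperture: f/9 → f/8 → f/7.1 → f/6.3 → f/5.6 → f/5 → f/4.5 → f/4 → f/3.5 → f/3.2 → f/2.8 → f/2.5 → f/2.2 → f/2 → f/1.8 → f/1.6.

f/1.6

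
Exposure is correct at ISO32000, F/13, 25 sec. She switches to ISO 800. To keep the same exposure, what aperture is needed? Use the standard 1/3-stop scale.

f/2

ISO: 32000 → 25600 → 20000 → 16000 → 12800 → 10000 → 8000 → 6400 → 5000 → 4000 → 3200 → 2500 → 2000 → 1600 → 1250 → 1000 → 800 — 5 1/3 stops dropped (darker).
Need 5 1/3 stops brighter from the aperture: f/13 → f/11 → f/10 → f/9 → f/8 → f/7.1 → f/6.3 → f/5.6 → f/5 → f/4.5 → f/4 → f/3.5 → f/3.2 → f/2.8 → f/2.5 → f/2.2 → f/2.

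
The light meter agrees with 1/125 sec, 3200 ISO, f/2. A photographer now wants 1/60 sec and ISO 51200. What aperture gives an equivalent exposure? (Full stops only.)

f/11

Shutter speed: 1/125 → 1/60 — 1 stop longer (brighter).
ISO: 3200 → 6400 → 12800 → 25600 → 51200 — 4 stops higher (brighter).
Net change so far: 5 stops brighter. Offset with the aperture: f/2 → f/2.8 → f/4 → f/5.6 → f/8 → f/11.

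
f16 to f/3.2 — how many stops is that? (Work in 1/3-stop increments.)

f/16 → f/14 → f/13 → f/11 → f/10 → f/9 → f/8 → f/7.1 → f/6.3 → f/5.6 → f/5 → f/4.5 → f/4 → f/3.5 → f/3.2 — count the steps: 14 third-stops = 4 2/3 stops.

4 2/3 stops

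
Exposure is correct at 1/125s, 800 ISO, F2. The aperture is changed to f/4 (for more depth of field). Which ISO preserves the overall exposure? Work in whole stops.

ISO 3200

Aperture: f/2 → f/2.8 → f/4 — 2 stops smaller aperture (darker).
Need 2 stops brighter from the ISO: 800 → 1600 → 3200.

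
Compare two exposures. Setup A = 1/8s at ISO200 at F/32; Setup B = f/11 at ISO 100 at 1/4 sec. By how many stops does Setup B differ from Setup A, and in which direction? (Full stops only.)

Aperture: f/32 → f/22 → f/16 → f/11 — 3 stops wider (brighter).
Shutter speed: 1/8 → 1/4 — 1 stop slower (brighter).
ISO: 200 → 100 — 1 stop lower (darker).
Net: +3 +1 −1 = +3 stops.

3 stops brighter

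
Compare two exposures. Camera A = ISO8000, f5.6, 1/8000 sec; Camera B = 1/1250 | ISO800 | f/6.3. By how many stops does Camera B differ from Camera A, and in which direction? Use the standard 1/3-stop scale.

1 stop darker

Aperture: f/5.6 → f/6.3 — 1/3 stop narrower (darker).
Shutter speed: 1/8000 → 1/6400 → 1/5000 → 1/4000 → 1/3200 → 1/2500 → 1/2000 → 1/1600 → 1/1250 — 2 2/3 stops slower (brighter).
ISO: 8000 → 6400 → 5000 → 4000 → 3200 → 2500 → 2000 → 1600 → 1250 → 1000 → 800 — 3 1/3 stops dropped (darker).
Net: −1/3 +2 2/3 −3 1/3 = −1 stop.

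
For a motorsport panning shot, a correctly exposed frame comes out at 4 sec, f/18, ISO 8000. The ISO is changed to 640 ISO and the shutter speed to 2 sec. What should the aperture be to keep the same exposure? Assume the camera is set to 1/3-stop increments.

ISO: 8000 → 6400 → 5000 → 4000 → 3200 → 2500 → 2000 → 1600 → 1250 → 1000 → 800 → 640 — 3 2/3 stops lower (darker).
Shutter speed: 4 → 3.2 → 2.5 → 2 — 1 stop faster (darker).
Net change so far: 4 2/3 stops darker. Offset with the aperture: f/18 → f/16 → f/14 → f/13 → f/11 → f/10 → f/9 → f/8 → f/7.1 → f/6.3 → f/5.6 → f/5 → f/4.5 → f/4 → f/3.5.

f/3.5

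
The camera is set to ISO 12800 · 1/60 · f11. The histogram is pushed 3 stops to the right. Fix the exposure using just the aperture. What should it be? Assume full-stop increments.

f/32

Overexposed by 3 stops → need 3 stops darker.
Aperture: f/11 → f/16 → f/22 → f/32.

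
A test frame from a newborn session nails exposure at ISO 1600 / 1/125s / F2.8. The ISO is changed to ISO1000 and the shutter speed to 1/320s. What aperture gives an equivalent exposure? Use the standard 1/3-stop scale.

ISO: 1600 → 1250 → 1000 — 2/3 stop lower (darker).
Shutter speed: 1/125 → 1/160 → 1/200 → 1/250 → 1/320 — 1 1/3 stops faster (darker).
Net change so far: 2 stops darker. Offset with the aperture: f/2.8 → f/2.5 → f/2.2 → f/2 → f/1.8 → f/1.6 → f/1.4.

f/1.4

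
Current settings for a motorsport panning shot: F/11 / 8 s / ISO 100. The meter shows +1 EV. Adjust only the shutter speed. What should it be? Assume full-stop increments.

Overexposed by 1 stop → need 1 stop darker.
Shutter speed: 8 → 4.

4 s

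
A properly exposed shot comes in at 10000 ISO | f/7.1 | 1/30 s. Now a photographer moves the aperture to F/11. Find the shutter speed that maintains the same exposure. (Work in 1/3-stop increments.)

1/13s

Aperture: f/7.1 → f/8 → f/9 → f/10 → f/11 — 1 1/3 stops stopped down (darker).
Need 1 1/3 stops brighter from the shutter speed: 1/30 → 1/25 → 1/20 → 1/15 → 1/13.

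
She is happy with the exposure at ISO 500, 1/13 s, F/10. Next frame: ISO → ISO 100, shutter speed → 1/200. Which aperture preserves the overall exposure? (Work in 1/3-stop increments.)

ISO: 500 → 400 → 320 → 250 → 200 → 160 → 125 → 100 — 2 1/3 stops dropped (darker).
Shutter speed: 1/13 → 1/15 → 1/20 → 1/25 → 1/30 → 1/40 → 1/50 → 1/60 → 1/80 → 1/100 → 1/125 → 1/160 → 1/200 — 4 stops faster (darker).
Net change so far: 6 1/3 stops darker. Offset with the aperture: f/10 → f/9 → f/8 → f/7.1 → f/6.3 → f/5.6 → f/5 → f/4.5 → f/4 → f/3.5 → f/3.2 → f/2.8 → f/2.5 → f/2.2 → f/2 → f/1.8 → f/1.6 → f/1.4 → f/1.2 → f/1.1.

f/1.1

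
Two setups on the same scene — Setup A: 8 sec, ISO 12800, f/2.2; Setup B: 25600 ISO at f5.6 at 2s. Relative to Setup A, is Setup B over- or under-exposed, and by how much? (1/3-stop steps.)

3 2/3 stops darker

Aperture: f/2.2 → f/2.5 → f/2.8 → f/3.2 → f/3.5 → f/4 → f/4.5 → f/5 → f/5.6 — 2 2/3 stops stopped down (darker).
Shutter speed: 8 → 6 → 5 → 4 → 3.2 → 2.5 → 2 — 2 stops shorter (darker).
ISO: 12800 → 16000 → 20000 → 25600 — 1 stop higher (brighter).
Net: −2 2/3 −2 +1 = −3 2/3 stops.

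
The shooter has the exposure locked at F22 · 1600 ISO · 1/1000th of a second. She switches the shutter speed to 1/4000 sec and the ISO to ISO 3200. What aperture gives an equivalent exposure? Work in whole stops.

Shutter speed: 1/1000 → 1/2000 → 1/4000 — 2 stops shorter (darker).
ISO: 1600 → 3200 — 1 stop higher (brighter).
Net change so far: 1 stop darker. Offset with the aperture: f/22 → f/16.

f/16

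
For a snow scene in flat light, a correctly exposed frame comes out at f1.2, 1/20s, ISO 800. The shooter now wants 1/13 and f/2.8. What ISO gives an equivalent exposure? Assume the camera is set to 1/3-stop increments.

ISO 2500

Shutter speed: 1/20 → 1/15 → 1/13 — 2/3 stop longer (brighter).
Aperture: f/1.2 → f/1.4 → f/1.6 → f/1.8 → f/2 → f/2.2 → f/2.5 → f/2.8 — 2 1/3 stops stopped down (darker).
Net change so far: 1 2/3 stops darker. Offset with the ISO: 800 → 1000 → 1250 → 1600 → 2000 → 2500.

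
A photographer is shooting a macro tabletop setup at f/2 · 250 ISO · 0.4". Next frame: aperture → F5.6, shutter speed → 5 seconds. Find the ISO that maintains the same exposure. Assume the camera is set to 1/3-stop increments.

Aperture: f/2 → f/2.2 → f/2.5 → f/2.8 → f/3.2 → f/3.5 → f/4 → f/4.5 → f/5 → f/5.6 — 3 stops smaller aperture (darker).
Shutter speed: 0.4 → 0.5 → 0.6 → 0.8 → 1 → 1.3 → 1.6 → 2 → 2.5 → 3.2 → 4 → 5 — 3 2/3 stops longer (brighter).
Net change so far: 2/3 stop brighter. Offset with the ISO: 250 → 200 → 160.

ISO 160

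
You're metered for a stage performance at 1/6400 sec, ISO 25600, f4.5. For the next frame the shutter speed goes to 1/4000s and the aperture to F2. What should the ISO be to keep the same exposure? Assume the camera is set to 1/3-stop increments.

Shutter speed: 1/6400 → 1/5000 → 1/4000 — 2/3 stop slower (brighter).
Aperture: f/4.5 → f/4 → f/3.5 → f/3.2 → f/2.8 → f/2.5 → f/2.2 → f/2 — 2 1/3 stops wider (brighter).
Net change so far: 3 stops brighter. Offset with the ISO: 25600 → 20000 → 16000 → 12800 → 10000 → 8000 → 6400 → 5000 → 4000 → 3200.

ISO 3200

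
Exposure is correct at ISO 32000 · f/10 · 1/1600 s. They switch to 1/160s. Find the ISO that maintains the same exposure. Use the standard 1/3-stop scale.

ISO 3200

Shutter speed: 1/1600 → 1/1250 → 1/1000 → 1/800 → 1/640 → 1/500 → 1/400 → 1/320 → 1/250 → 1/200 → 1/160 — 3 1/3 stops longer (brighter).
Need 3 1/3 stops darker from the ISO: 32000 → 25600 → 20000 → 16000 → 12800 → 10000 → 8000 → 6400 → 5000 → 4000 → 3200.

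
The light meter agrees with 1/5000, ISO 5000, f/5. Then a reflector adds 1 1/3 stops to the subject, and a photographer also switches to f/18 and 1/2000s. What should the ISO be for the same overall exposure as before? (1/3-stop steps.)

ISO 10000

Scene light: 1 1/3 stops brighter.
Aperture: f/5 → f/5.6 → f/6.3 → f/7.1 → f/8 → f/9 → f/10 → f/11 → f/13 → f/14 → f/16 → f/18 — 3 2/3 stops narrower (darker).
Shutter speed: 1/5000 → 1/4000 → 1/3200 → 1/2500 → 1/2000 — 1 1/3 stops slower (brighter).
Net so far: 1 stop darker. ISO: 5000 → 6400 → 8000 → 10000.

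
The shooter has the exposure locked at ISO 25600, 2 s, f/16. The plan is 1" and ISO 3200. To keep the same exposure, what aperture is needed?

Shutter speed: 2 → 1 — 1 stop faster (darker).
ISO: 25600 → 12800 → 6400 → 3200 — 3 stops dropped (darker).
Net change so far: 4 stops darker. Offset with the aperture: f/16 → f/11 → f/8 → f/5.6 → f/4.

f/4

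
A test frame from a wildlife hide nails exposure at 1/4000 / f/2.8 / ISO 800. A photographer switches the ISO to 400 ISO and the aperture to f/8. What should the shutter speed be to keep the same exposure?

ISO: 800 → 400 — 1 stop lower (darker).
Aperture: f/2.8 → f/4 → f/5.6 → f/8 — 3 stops stopped down (darker).
Net change so far: 4 stops darker. Offset with the shutter speed: 1/4000 → 1/2000 → 1/1000 → 1/500 → 1/250.

1/250s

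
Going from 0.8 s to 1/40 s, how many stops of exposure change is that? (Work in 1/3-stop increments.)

0.8 → 0.6 → 0.5 → 0.4 → 0.3 → 1/4 → 1/5 → 1/6 → 1/8 → 1/10 → 1/13 → 1/15 → 1/20 → 1/25 → 1/30 → 1/40 — count the steps: 15 third-stops = 5 stops.

5 stops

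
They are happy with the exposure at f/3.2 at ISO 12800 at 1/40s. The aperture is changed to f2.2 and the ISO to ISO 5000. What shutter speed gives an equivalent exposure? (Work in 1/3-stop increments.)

1/30s

Aperture: f/3.2 → f/2.8 → f/2.5 → f/2.2 — 1 stop wider (brighter).
ISO: 12800 → 10000 → 8000 → 6400 → 5000 — 1 1/3 stops lower (darker).
Net change so far: 1/3 stop darker. Offset with the shutter speed: 1/40 → 1/30.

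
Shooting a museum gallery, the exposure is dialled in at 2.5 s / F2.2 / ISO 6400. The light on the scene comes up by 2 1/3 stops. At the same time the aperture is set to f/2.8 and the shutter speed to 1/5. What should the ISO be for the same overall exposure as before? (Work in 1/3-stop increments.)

ISO 25600

Scene light: 2 1/3 stops brighter.
Aperture: f/2.2 → f/2.5 → f/2.8 — 2/3 stop narrower (darker).
Shutter speed: 2.5 → 2 → 1.6 → 1.3 → 1 → 0.8 → 0.6 → 0.5 → 0.4 → 0.3 → 1/4 → 1/5 — 3 2/3 stops faster (darker).
Net so far: 2 stops darker. ISO: 6400 → 8000 → 10000 → 12800 → 16000 → 20000 → 25600.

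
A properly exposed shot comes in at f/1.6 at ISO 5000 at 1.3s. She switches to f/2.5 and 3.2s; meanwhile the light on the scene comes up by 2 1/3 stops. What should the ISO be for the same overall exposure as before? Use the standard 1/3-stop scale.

Scene light: 2 1/3 stops brighter.
Aperture: f/1.6 → f/1.8 → f/2 → f/2.2 → f/2.5 — 1 1/3 stops smaller aperture (darker).
Shutter speed: 1.3 → 1.6 → 2 → 2.5 → 3.2 — 1 1/3 stops longer (brighter).
Net so far: 2 1/3 stops brighter. ISO: 5000 → 4000 → 3200 → 2500 → 2000 → 1600 → 1250 → 1000.

ISO 1000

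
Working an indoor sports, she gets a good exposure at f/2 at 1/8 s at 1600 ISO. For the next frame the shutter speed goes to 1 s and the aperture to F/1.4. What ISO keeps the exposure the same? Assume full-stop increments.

ISO 100

Shutter speed: 1/8 → 1/4 → 1/2 → 1 — 3 stops slower (brighter).
Aperture: f/2 → f/1.4 — 1 stop wider (brighter).
Net change so far: 4 stops brighter. Offset with the ISO: 1600 → 800 → 400 → 200 → 100.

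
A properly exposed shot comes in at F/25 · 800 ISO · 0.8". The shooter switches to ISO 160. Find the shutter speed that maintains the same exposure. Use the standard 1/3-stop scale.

ISO: 800 → 640 → 500 → 400 → 320 → 250 → 200 → 160 — 2 1/3 stops dropped (darker).
Need 2 1/3 stops brighter from the shutter speed: 0.8 → 1 → 1.3 → 1.6 → 2 → 2.5 → 3.2 → 4.

4 s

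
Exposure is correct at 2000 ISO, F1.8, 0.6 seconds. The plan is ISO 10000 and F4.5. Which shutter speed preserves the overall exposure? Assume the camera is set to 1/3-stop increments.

ISO: 2000 → 2500 → 3200 → 4000 → 5000 → 6400 → 8000 → 10000 — 2 1/3 stops higher (brighter).
Aperture: f/1.8 → f/2 → f/2.2 → f/2.5 → f/2.8 → f/3.2 → f/3.5 → f/4 → f/4.5 — 2 2/3 stops stopped down (darker).
Net change so far: 1/3 stop darker. Offset with the shutter speed: 0.6 → 0.8.

0.8 s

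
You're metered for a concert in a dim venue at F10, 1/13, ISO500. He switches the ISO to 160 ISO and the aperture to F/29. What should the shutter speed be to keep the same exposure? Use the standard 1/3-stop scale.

2 s

ISO: 500 → 400 → 320 → 250 → 200 → 160 — 1 2/3 stops dropped (darker).
Aperture: f/10 → f/11 → f/13 → f/14 → f/16 → f/18 → f/20 → f/22 → f/25 → f/29 — 3 stops narrower (darker).
Net change so far: 4 2/3 stops darker. Offset with the shutter speed: 1/13 → 1/10 → 1/8 → 1/6 → 1/5 → 1/4 → 0.3 → 0.4 → 0.5 → 0.6 → 0.8 → 1 → 1.3 → 1.6 → 2.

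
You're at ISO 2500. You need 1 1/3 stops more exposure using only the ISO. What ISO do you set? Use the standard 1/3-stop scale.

ISO 6400

ISO: 2500 → 3200 → 4000 → 5000 → 6400 — 1 1/3 stops raised (brighter).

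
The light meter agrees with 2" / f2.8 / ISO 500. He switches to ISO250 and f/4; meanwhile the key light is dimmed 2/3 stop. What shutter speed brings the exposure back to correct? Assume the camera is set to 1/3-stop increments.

Scene light: 2/3 stop darker.
ISO: 500 → 400 → 320 → 250 — 1 stop lower (darker).
Aperture: f/2.8 → f/3.2 → f/3.5 → f/4 — 1 stop smaller aperture (darker).
Net so far: 2 2/3 stops darker. Shutter speed: 2 → 2.5 → 3.2 → 4 → 5 → 6 → 8 → 10 → 13.

13 s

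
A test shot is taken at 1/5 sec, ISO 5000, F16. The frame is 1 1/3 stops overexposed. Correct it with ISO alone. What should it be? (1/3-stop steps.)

ISO 2000

Overexposed by 1 1/3 stops → need 1 1/3 stops darker.
ISO: 5000 → 4000 → 3200 → 2500 → 2000.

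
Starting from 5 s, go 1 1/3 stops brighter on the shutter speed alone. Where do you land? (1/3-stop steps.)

Shutter speed: 5 → 6 → 8 → 10 → 13 — 1 1/3 stops slower (brighter).

13 s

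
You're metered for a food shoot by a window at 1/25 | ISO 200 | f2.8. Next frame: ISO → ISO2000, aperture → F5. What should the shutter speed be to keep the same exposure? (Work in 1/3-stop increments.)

1/80s

ISO: 200 → 250 → 320 → 400 → 500 → 640 → 800 → 1000 → 1250 → 1600 → 2000 — 3 1/3 stops raised (brighter).
Aperture: f/2.8 → f/3.2 → f/3.5 → f/4 → f/4.5 → f/5 — 1 2/3 stops narrower (darker).
Net change so far: 1 2/3 stops brighter. Offset with the shutter speed: 1/25 → 1/30 → 1/40 → 1/50 → 1/60 → 1/80.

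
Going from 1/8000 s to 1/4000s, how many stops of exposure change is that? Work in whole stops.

1 stop

1/8000 → 1/4000 — count the steps: 1 stop.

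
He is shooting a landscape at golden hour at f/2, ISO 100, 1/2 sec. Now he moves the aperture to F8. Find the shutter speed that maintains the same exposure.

Aperture: f/2 → f/2.8 → f/4 → f/5.6 → f/8 — 4 stops stopped down (darker).
Need 4 stops brighter from the shutter speed: 1/2 → 1 → 2 → 4 → 8.

8 s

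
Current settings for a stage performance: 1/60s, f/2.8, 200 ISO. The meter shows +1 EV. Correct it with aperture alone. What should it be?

f/4

Overexposed by 1 stop → need 1 stop darker.
Aperture: f/2.8 → f/4.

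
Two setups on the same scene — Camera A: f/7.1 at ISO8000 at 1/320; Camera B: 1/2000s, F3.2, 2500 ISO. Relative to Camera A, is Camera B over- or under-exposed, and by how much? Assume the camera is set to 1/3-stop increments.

2 stops darker

Aperture: f/7.1 → f/6.3 → f/5.6 → f/5 → f/4.5 → f/4 → f/3.5 → f/3.2 — 2 1/3 stops larger aperture (brighter).
Shutter speed: 1/320 → 1/400 → 1/500 → 1/640 → 1/800 → 1/1000 → 1/1250 → 1/1600 → 1/2000 — 2 2/3 stops faster (darker).
ISO: 8000 → 6400 → 5000 → 4000 → 3200 → 2500 — 1 2/3 stops dropped (darker).
Net: +2 1/3 −2 2/3 −1 2/3 = −2 stops.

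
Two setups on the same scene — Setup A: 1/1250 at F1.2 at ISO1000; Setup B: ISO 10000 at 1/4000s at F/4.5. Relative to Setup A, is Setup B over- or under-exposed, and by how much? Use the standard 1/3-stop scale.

Aperture: f/1.2 → f/1.4 → f/1.6 → f/1.8 → f/2 → f/2.2 → f/2.5 → f/2.8 → f/3.2 → f/3.5 → f/4 → f/4.5 — 3 2/3 stops narrower (darker).
Shutter speed: 1/1250 → 1/1600 → 1/2000 → 1/2500 → 1/3200 → 1/4000 — 1 2/3 stops shorter (darker).
ISO: 1000 → 1250 → 1600 → 2000 → 2500 → 3200 → 4000 → 5000 → 6400 → 8000 → 10000 — 3 1/3 stops higher (brighter).
Net: −3 2/3 −1 2/3 +3 1/3 = −2 stops.

2 stops darker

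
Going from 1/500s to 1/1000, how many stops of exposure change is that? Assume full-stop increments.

1/500 → 1/1000 — count the steps: 1 stop.

1 stop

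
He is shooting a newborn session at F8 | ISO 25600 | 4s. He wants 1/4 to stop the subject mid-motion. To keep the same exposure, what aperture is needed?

f/2

Shutter speed: 4 → 2 → 1 → 1/2 → 1/4 — 4 stops faster (darker).
Need 4 stops brighter from the aperture: f/8 → f/5.6 → f/4 → f/2.8 → f/2.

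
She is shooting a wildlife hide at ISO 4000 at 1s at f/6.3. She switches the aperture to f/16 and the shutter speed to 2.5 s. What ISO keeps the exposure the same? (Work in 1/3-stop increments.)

ISO 10000

Aperture: f/6.3 → f/7.1 → f/8 → f/9 → f/10 → f/11 → f/13 → f/14 → f/16 — 2 2/3 stops narrower (darker).
Shutter speed: 1 → 1.3 → 1.6 → 2 → 2.5 — 1 1/3 stops slower (brighter).
Net change so far: 1 1/3 stops darker. Offset with the ISO: 4000 → 5000 → 6400 → 8000 → 10000.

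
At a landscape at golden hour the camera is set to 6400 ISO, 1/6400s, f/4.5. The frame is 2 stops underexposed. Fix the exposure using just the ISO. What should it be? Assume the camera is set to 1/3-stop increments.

Underexposed by 2 stops → need 2 stops brighter.
ISO: 6400 → 8000 → 10000 → 12800 → 16000 → 20000 → 25600.

ISO 25600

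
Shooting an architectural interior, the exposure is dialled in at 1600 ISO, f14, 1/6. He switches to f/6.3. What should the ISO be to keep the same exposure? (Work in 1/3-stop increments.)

ISO 320

Aperture: f/14 → f/13 → f/11 → f/10 → f/9 → f/8 → f/7.1 → f/6.3 — 2 1/3 stops wider (brighter).
Need 2 1/3 stops darker from the ISO: 1600 → 1250 → 1000 → 800 → 640 → 500 → 400 → 320.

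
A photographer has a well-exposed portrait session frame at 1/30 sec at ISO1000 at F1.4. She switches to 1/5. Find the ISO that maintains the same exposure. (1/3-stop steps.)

ISO 160

Shutter speed: 1/30 → 1/25 → 1/20 → 1/15 → 1/13 → 1/10 → 1/8 → 1/6 → 1/5 — 2 2/3 stops longer (brighter).
Need 2 2/3 stops darker from the ISO: 1000 → 800 → 640 → 500 → 400 → 320 → 250 → 200 → 160.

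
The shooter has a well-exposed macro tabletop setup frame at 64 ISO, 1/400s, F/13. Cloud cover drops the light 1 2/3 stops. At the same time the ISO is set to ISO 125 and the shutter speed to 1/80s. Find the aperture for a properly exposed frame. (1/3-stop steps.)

f/22

Scene light: 1 2/3 stops darker.
ISO: 64 → 80 → 100 → 125 — 1 stop higher (brighter).
Shutter speed: 1/400 → 1/320 → 1/250 → 1/200 → 1/160 → 1/125 → 1/100 → 1/80 — 2 1/3 stops longer (brighter).
Net so far: 1 2/3 stops brighter. Aperture: f/13 → f/14 → f/16 → f/18 → f/20 → f/22.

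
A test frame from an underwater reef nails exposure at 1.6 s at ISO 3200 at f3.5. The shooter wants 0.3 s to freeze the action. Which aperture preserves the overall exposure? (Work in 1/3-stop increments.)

Shutter speed: 1.6 → 1.3 → 1 → 0.8 → 0.6 → 0.5 → 0.4 → 0.3 — 2 1/3 stops faster (darker).
Need 2 1/3 stops brighter from the aperture: f/3.5 → f/3.2 → f/2.8 → f/2.5 → f/2.2 → f/2 → f/1.8 → f/1.6.

f/1.6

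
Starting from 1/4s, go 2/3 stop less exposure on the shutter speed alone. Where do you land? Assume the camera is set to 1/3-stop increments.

Shutter speed: 1/4 → 1/5 → 1/6 — 2/3 stop shorter (darker).

1/6s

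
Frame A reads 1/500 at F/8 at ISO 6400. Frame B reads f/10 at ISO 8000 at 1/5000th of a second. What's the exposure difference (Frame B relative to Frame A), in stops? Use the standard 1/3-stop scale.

3 2/3 stops darker

Aperture: f/8 → f/9 → f/10 — 2/3 stop smaller aperture (darker).
Shutter speed: 1/500 → 1/640 → 1/800 → 1/1000 → 1/1250 → 1/1600 → 1/2000 → 1/2500 → 1/3200 → 1/4000 → 1/5000 — 3 1/3 stops faster (darker).
ISO: 6400 → 8000 — 1/3 stop higher (brighter).
Net: −2/3 −3 1/3 +1/3 = −3 2/3 stops.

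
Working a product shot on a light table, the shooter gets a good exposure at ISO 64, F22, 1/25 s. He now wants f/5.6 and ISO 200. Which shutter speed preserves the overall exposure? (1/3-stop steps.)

1/1250s

Aperture: f/22 → f/20 → f/18 → f/16 → f/14 → f/13 → f/11 → f/10 → f/9 → f/8 → f/7.1 → f/6.3 → f/5.6 — 4 stops wider (brighter).
ISO: 64 → 80 → 100 → 125 → 160 → 200 — 1 2/3 stops raised (brighter).
Net change so far: 5 2/3 stops brighter. Offset with the shutter speed: 1/25 → 1/30 → 1/40 → 1/50 → 1/60 → 1/80 → 1/100 → 1/125 → 1/160 → 1/200 → 1/250 → 1/320 → 1/400 → 1/500 → 1/640 → 1/800 → 1/1000 → 1/1250.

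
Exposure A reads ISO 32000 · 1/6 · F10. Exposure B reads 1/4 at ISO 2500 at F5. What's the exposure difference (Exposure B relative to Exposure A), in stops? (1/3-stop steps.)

1 stop darker

Aperture: f/10 → f/9 → f/8 → f/7.1 → f/6.3 → f/5.6 → f/5 — 2 stops opened up (brighter).
Shutter speed: 1/6 → 1/5 → 1/4 — 2/3 stop slower (brighter).
ISO: 32000 → 25600 → 20000 → 16000 → 12800 → 10000 → 8000 → 6400 → 5000 → 4000 → 3200 → 2500 — 3 2/3 stops dropped (darker).
Net: +2 +2/3 −3 2/3 = −1 stop.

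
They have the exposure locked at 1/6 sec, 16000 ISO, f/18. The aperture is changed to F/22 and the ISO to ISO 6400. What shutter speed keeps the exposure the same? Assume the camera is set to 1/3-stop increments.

Aperture: f/18 → f/20 → f/22 — 2/3 stop stopped down (darker).
ISO: 16000 → 12800 → 10000 → 8000 → 6400 — 1 1/3 stops lower (darker).
Net change so far: 2 stops darker. Offset with the shutter speed: 1/6 → 1/5 → 1/4 → 0.3 → 0.4 → 0.5 → 0.6.

0.6 s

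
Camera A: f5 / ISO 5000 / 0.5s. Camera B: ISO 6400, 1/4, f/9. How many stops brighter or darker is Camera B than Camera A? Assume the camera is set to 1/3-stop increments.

Aperture: f/5 → f/5.6 → f/6.3 → f/7.1 → f/8 → f/9 — 1 2/3 stops smaller aperture (darker).
Shutter speed: 0.5 → 0.4 → 0.3 → 1/4 — 1 stop faster (darker).
ISO: 5000 → 6400 — 1/3 stop higher (brighter).
Net: −1 2/3 −1 +1/3 = −2 1/3 stops.

2 1/3 stops darker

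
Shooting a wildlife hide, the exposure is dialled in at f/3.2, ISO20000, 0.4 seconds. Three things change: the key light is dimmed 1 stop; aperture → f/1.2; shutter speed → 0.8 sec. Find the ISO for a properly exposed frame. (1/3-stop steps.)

ISO 3200

Scene light: 1 stop darker.
Aperture: f/3.2 → f/2.8 → f/2.5 → f/2.2 → f/2 → f/1.8 → f/1.6 → f/1.4 → f/1.2 — 2 2/3 stops opened up (brighter).
Shutter speed: 0.4 → 0.5 → 0.6 → 0.8 — 1 stop longer (brighter).
Net so far: 2 2/3 stops brighter. ISO: 20000 → 16000 → 12800 → 10000 → 8000 → 6400 → 5000 → 4000 → 3200.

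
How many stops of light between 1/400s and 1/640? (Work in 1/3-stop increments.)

1/400 → 1/500 → 1/640 — count the steps: 2 third-stops = 2/3 stop.

2/3 stop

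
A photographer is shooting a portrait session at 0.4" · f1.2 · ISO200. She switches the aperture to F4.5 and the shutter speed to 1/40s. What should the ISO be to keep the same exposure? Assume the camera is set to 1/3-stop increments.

ISO 40000

Aperture: f/1.2 → f/1.4 → f/1.6 → f/1.8 → f/2 → f/2.2 → f/2.5 → f/2.8 → f/3.2 → f/3.5 → f/4 → f/4.5 — 3 2/3 stops narrower (darker).
Shutter speed: 0.4 → 0.3 → 1/4 → 1/5 → 1/6 → 1/8 → 1/10 → 1/13 → 1/15 → 1/20 → 1/25 → 1/30 → 1/40 — 4 stops shorter (darker).
Net change so far: 7 2/3 stops darker. Offset with the ISO: 200 → 250 → 320 → 400 → 500 → 640 → 800 → 1000 → 1250 → 1600 → 2000 → 2500 → 3200 → 4000 → 5000 → 6400 → 8000 → 10000 → 12800 → 16000 → 20000 → 25600 → 32000 → 40000.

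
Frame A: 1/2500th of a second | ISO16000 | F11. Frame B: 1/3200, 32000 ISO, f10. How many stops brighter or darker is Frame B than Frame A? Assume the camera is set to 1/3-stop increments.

1 stop brighter

Aperture: f/11 → f/10 — 1/3 stop wider (brighter).
Shutter speed: 1/2500 → 1/3200 — 1/3 stop shorter (darker).
ISO: 16000 → 20000 → 25600 → 32000 — 1 stop higher (brighter).
Net: +1/3 −1/3 +1 = +1 stop.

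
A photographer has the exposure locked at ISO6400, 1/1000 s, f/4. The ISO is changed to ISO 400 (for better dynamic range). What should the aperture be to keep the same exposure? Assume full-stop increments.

ISO: 6400 → 3200 → 1600 → 800 → 400 — 4 stops dropped (darker).
Need 4 stops brighter from the aperture: f/4 → f/2.8 → f/2 → f/1.4 → f/1.0.

f/1.0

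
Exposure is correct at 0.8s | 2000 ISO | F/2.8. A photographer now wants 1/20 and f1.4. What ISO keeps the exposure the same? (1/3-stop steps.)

Shutter speed: 0.8 → 0.6 → 0.5 → 0.4 → 0.3 → 1/4 → 1/5 → 1/6 → 1/8 → 1/10 → 1/13 → 1/15 → 1/20 — 4 stops faster (darker).
Aperture: f/2.8 → f/2.5 → f/2.2 → f/2 → f/1.8 → f/1.6 → f/1.4 — 2 stops opened up (brighter).
Net change so far: 2 stops darker. Offset with the ISO: 2000 → 2500 → 3200 → 4000 → 5000 → 6400 → 8000.

ISO 8000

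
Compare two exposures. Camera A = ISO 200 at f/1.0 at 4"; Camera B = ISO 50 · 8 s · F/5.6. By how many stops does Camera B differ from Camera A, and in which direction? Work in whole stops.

6 stops darker

Aperture: f/1.0 → f/1.4 → f/2 → f/2.8 → f/4 → f/5.6 — 5 stops stopped down (darker).
Shutter speed: 4 → 8 — 1 stop slower (brighter).
ISO: 200 → 100 → 50 — 2 stops lower (darker).
Net: −5 +1 −2 = −6 stops.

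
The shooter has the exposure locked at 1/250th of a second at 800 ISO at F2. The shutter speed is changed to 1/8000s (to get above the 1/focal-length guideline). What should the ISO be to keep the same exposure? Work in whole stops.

ISO 25600

Shutter speed: 1/250 → 1/500 → 1/1000 → 1/2000 → 1/4000 → 1/8000 — 5 stops shorter (darker).
Need 5 stops brighter from the ISO: 800 → 1600 → 3200 → 6400 → 12800 → 25600.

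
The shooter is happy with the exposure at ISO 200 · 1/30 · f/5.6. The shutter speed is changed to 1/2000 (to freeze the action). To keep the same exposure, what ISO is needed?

Shutter speed: 1/30 → 1/60 → 1/125 → 1/250 → 1/500 → 1/1000 → 1/2000 — 6 stops faster (darker).
Need 6 stops brighter from the ISO: 200 → 400 → 800 → 1600 → 3200 → 6400 → 12800.

ISO 12800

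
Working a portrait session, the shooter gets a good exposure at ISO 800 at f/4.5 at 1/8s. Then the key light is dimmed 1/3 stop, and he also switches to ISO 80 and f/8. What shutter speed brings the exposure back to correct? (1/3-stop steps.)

Scene light: 1/3 stop darker.
ISO: 800 → 640 → 500 → 400 → 320 → 250 → 200 → 160 → 125 → 100 → 80 — 3 1/3 stops dropped (darker).
Aperture: f/4.5 → f/5 → f/5.6 → f/6.3 → f/7.1 → f/8 — 1 2/3 stops stopped down (darker).
Net so far: 5 1/3 stops darker. Shutter speed: 1/8 → 1/6 → 1/5 → 1/4 → 0.3 → 0.4 → 0.5 → 0.6 → 0.8 → 1 → 1.3 → 1.6 → 2 → 2.5 → 3.2 → 4 → 5.

5 s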